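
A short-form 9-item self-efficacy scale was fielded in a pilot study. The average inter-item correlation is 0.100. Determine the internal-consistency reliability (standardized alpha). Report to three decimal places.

α = 0.500

Standardized α = k·r̄ / (1 + (k−1)·r̄) = 9 × 0.100 / (1 + 8 × 0.100)
  = 0.9000 / 1.8000 = 0.500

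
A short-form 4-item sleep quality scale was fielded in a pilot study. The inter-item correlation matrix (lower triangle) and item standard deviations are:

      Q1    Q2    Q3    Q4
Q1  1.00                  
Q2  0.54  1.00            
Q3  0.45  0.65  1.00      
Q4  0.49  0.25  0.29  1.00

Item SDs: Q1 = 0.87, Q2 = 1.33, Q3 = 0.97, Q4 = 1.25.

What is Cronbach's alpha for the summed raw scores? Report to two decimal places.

Cronbach's alpha = 0.74

Σσ²ᵢ = 0.87² + 1.33² + 0.97² + 1.25² = 5.0292
Covariances σ_ij = r_ij · s_i · s_j:
  σ(Q1,Q2) = 0.54 × 0.87 × 1.33 = 0.6248
  σ(Q1,Q3) = 0.45 × 0.87 × 0.97 = 0.3798
  σ(Q1,Q4) = 0.49 × 0.87 × 1.25 = 0.5329
  σ(Q2,Q3) = 0.65 × 1.33 × 0.97 = 0.8386
  σ(Q2,Q4) = 0.25 × 1.33 × 1.25 = 0.4156
  σ(Q3,Q4) = 0.29 × 0.97 × 1.25 = 0.3516
σ²_T = Σσ²ᵢ + 2·Σσ_ij = 5.0292 + 2 × 3.1433 = 11.3158
α = (4/3)·(1 − 5.0292/11.3158) = 0.74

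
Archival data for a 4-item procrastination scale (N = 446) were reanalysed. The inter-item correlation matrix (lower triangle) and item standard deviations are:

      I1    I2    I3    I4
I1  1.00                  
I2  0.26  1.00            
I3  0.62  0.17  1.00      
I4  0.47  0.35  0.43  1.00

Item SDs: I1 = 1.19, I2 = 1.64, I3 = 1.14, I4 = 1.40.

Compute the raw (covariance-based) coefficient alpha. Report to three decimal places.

Σσ²ᵢ = 1.19² + 1.64² + 1.14² + 1.40² = 7.3653
Covariances σ_ij = r_ij · s_i · s_j:
  σ(I1,I2) = 0.26 × 1.19 × 1.64 = 0.5074
  σ(I1,I3) = 0.62 × 1.19 × 1.14 = 0.8411
  σ(I1,I4) = 0.47 × 1.19 × 1.40 = 0.7830
  σ(I2,I3) = 0.17 × 1.64 × 1.14 = 0.3178
  σ(I2,I4) = 0.35 × 1.64 × 1.40 = 0.8036
  σ(I3,I4) = 0.43 × 1.14 × 1.40 = 0.6863
σ²_T = Σσ²ᵢ + 2·Σσ_ij = 7.3653 + 2 × 3.9392 = 15.2437
α = (4/3)·(1 − 7.3653/15.2437) = 0.689

α = 0.689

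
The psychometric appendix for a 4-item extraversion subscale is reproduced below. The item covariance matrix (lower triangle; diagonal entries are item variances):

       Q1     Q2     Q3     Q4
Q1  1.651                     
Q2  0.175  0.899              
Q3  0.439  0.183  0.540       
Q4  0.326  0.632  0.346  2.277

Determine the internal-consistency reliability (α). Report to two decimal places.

sum of item variances = 1.651 + 0.899 + 0.540 + 2.277 = 5.367
Sum of the distinct covariances = 2.101
Var(T) = 5.367 + 2 × 2.101 = 9.569
α = (k/(k−1))·(1 − sum of item variances/Var(T)) = (4/3)·(1 − 5.367/9.569) = 0.59

α = 0.59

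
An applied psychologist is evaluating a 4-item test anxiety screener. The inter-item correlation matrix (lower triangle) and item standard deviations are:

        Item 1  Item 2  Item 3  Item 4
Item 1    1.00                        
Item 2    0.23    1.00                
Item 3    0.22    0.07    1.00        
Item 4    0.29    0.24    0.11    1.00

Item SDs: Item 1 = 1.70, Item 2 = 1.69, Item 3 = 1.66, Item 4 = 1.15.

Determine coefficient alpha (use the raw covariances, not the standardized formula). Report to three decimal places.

coefficient alpha = 0.475

Σσ²ᵢ = 1.70² + 1.69² + 1.66² + 1.15² = 9.8242
Covariances σ_ij = r_ij · s_i · s_j:
  σ(Item 1,Item 2) = 0.23 × 1.70 × 1.69 = 0.6608
  σ(Item 1,Item 3) = 0.22 × 1.70 × 1.66 = 0.6208
  σ(Item 1,Item 4) = 0.29 × 1.70 × 1.15 = 0.5669
  σ(Item 2,Item 3) = 0.07 × 1.69 × 1.66 = 0.1964
  σ(Item 2,Item 4) = 0.24 × 1.69 × 1.15 = 0.4664
  σ(Item 3,Item 4) = 0.11 × 1.66 × 1.15 = 0.2100
σ²_T = Σσ²ᵢ + 2·Σσ_ij = 9.8242 + 2 × 2.7213 = 15.2668
α = (4/3)·(1 − 9.8242/15.2668) = 0.475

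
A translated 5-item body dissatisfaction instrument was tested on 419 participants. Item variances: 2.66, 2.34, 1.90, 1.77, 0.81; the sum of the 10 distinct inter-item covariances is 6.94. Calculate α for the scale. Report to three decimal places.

Σσᵢ² = 2.66 + 2.34 + 1.90 + 1.77 + 0.81 = 9.48
Sum of distinct covariances = 6.94
Var(T) = Σσᵢ² + 2·Σcov = 9.48 + 2 × 6.94 = 23.36
α = (5/4)·(1 − 9.48/23.36) = 0.743

α = 0.743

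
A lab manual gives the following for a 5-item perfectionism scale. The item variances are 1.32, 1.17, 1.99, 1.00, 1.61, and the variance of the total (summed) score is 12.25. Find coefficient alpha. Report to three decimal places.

α = 0.527

sum of item variances = 1.32 + 1.17 + 1.99 + 1.00 + 1.61 = 7.09
α = (k/(k−1))·(1 − sum of item variances/total variance) = (5/4)·(1 − 7.09/12.25) = 0.527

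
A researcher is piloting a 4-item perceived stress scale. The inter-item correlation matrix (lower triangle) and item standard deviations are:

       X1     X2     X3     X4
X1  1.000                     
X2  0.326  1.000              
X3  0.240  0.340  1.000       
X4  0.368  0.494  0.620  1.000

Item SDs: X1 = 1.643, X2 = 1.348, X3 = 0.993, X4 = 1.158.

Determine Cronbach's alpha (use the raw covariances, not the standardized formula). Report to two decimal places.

Σσ²ᵢ = 1.643² + 1.348² + 0.993² + 1.158² = 6.8436
Covariances σ_ij = r_ij · s_i · s_j:
  σ(X1,X2) = 0.326 × 1.643 × 1.348 = 0.7220
  σ(X1,X3) = 0.240 × 1.643 × 0.993 = 0.3916
  σ(X1,X4) = 0.368 × 1.643 × 1.158 = 0.7002
  σ(X2,X3) = 0.340 × 1.348 × 0.993 = 0.4551
  σ(X2,X4) = 0.494 × 1.348 × 1.158 = 0.7711
  σ(X3,X4) = 0.620 × 0.993 × 1.158 = 0.7129
σ²_T = Σσ²ᵢ + 2·Σσ_ij = 6.8436 + 2 × 3.7529 = 14.3494
α = (4/3)·(1 − 6.8436/14.3494) = 0.70

Cronbach's alpha = 0.70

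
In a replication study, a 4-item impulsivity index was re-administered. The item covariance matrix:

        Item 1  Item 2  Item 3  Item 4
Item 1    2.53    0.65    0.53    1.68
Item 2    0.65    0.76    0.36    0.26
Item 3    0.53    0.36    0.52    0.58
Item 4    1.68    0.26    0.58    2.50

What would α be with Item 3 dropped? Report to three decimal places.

Remaining items: Item 1, Item 2, Item 4 (k = 3).
Σσᵢ² = 2.53 + 0.76 + 2.50 = 5.79
total variance = 5.79 + 2 × 2.59 = 10.97
α (item deleted) = (3/2)·(1 − 5.79/10.97) = 0.708

α = 0.708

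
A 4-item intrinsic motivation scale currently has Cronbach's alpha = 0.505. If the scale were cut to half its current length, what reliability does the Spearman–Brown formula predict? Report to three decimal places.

predicted reliability = 0.338

Length factor m = 1/2
α' = m·α / (1 − (1−m)·α)
   = 1/2 × 0.505 / (1 − (1 − 1/2) × 0.505)
   = 0.2525 / 0.7475 = 0.338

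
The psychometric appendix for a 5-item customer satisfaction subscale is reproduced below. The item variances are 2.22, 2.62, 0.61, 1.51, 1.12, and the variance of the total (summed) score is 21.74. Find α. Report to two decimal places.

α = 0.79

ΣVar(i) = 2.22 + 2.62 + 0.61 + 1.51 + 1.12 = 8.08
α = (k/(k−1))·(1 − ΣVar(i)/σ²_T) = (5/4)·(1 − 8.08/21.74) = 0.79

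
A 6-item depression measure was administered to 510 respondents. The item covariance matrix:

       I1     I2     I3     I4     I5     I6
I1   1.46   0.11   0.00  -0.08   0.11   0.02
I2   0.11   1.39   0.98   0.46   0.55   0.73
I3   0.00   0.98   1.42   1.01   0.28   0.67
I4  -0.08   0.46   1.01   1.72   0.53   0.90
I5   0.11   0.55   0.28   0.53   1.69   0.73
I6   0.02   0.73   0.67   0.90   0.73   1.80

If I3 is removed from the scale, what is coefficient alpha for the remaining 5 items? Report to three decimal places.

coefficient alpha = 0.627

Remaining items: I1, I2, I4, I5, I6 (k = 5).
Σσ²ᵢ = 1.46 + 1.39 + 1.72 + 1.69 + 1.80 = 8.06
σ²_T = 8.06 + 2 × 4.06 = 16.18
α (item deleted) = (5/4)·(1 − 8.06/16.18) = 0.627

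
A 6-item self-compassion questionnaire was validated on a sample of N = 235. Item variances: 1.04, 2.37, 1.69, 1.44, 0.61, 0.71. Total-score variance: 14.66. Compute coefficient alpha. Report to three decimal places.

α = 0.557

Σσ²ᵢ = 1.04 + 2.37 + 1.69 + 1.44 + 0.61 + 0.71 = 7.86
α = (k/(k−1))·(1 − Σσ²ᵢ/σ²_T) = (6/5)·(1 − 7.86/14.66) = 0.557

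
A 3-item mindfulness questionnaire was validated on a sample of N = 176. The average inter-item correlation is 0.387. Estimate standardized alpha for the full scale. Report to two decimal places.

Standardized α = k·r̄ / (1 + (k−1)·r̄) = 3 × 0.387 / (1 + 2 × 0.387)
  = 1.1610 / 1.7740 = 0.65

α = 0.65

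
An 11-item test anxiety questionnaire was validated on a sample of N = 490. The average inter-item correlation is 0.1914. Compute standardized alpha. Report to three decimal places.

standardized alpha = 0.723

Standardized α = k·r̄ / (1 + (k−1)·r̄) = 11 × 0.1914 / (1 + 10 × 0.1914)
  = 2.1054 / 2.9140 = 0.723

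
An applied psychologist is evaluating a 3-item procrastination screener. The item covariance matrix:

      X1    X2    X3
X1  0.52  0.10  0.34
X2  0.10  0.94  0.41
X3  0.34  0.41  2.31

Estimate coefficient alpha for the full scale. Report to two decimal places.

Σσ²ᵢ = 0.52 + 0.94 + 2.31 = 3.77
Sum of off-diagonal covariances = 0.85
Var(T) = 3.77 + 2 × 0.85 = 5.47
α = (k/(k−1))·(1 − Σσ²ᵢ/Var(T)) = (3/2)·(1 − 3.77/5.47) = 0.47

coefficient alpha = 0.47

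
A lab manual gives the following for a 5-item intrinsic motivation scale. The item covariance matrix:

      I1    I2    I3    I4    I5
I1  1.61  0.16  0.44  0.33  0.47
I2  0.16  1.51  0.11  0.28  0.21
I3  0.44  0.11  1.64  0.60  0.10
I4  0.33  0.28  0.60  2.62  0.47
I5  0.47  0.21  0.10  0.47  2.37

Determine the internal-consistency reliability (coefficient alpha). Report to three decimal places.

coefficient alpha = 0.493

ΣVar(i) = 1.61 + 1.51 + 1.64 + 2.62 + 2.37 = 9.75
Σ_{i<j} σ_ij = 3.17
Var(T) = 9.75 + 2 × 3.17 = 16.09
α = (k/(k−1))·(1 − ΣVar(i)/Var(T)) = (5/4)·(1 − 9.75/16.09) = 0.493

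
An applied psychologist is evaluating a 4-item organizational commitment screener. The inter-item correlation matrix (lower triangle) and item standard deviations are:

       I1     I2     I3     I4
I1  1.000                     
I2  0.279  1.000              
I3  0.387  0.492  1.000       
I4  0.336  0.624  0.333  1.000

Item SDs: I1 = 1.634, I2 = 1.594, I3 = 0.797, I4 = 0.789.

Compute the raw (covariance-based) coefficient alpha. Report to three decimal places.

coefficient alpha = 0.672

Σσ²ᵢ = 1.634² + 1.594² + 0.797² + 0.789² = 6.4685
Covariances σ_ij = r_ij · s_i · s_j:
  σ(I1,I2) = 0.279 × 1.634 × 1.594 = 0.7267
  σ(I1,I3) = 0.387 × 1.634 × 0.797 = 0.5040
  σ(I1,I4) = 0.336 × 1.634 × 0.789 = 0.4332
  σ(I2,I3) = 0.492 × 1.594 × 0.797 = 0.6250
  σ(I2,I4) = 0.624 × 1.594 × 0.789 = 0.7848
  σ(I3,I4) = 0.333 × 0.797 × 0.789 = 0.2094
σ²_T = Σσ²ᵢ + 2·Σσ_ij = 6.4685 + 2 × 3.2831 = 13.0347
α = (4/3)·(1 − 6.4685/13.0347) = 0.672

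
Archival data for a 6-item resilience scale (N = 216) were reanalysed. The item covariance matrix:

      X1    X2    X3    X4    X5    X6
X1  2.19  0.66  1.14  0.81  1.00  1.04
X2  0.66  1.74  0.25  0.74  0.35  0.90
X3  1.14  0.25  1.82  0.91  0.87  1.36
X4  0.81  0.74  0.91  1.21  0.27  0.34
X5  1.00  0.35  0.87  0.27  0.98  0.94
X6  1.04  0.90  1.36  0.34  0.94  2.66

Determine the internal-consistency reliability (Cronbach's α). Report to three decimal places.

α = 0.823

Σσᵢ² = 2.19 + 1.74 + 1.82 + 1.21 + 0.98 + 2.66 = 10.60
Sum of the distinct covariances = 11.58
σ²_T = 10.60 + 2 × 11.58 = 33.76
α = (k/(k−1))·(1 − Σσᵢ²/σ²_T) = (6/5)·(1 − 10.60/33.76) = 0.823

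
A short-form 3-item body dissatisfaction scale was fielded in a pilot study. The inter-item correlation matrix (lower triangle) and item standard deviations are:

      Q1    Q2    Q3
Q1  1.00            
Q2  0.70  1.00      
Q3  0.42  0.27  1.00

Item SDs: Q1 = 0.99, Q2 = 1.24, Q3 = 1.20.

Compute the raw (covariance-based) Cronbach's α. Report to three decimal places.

Σσ²ᵢ = 0.99² + 1.24² + 1.20² = 3.9577
Covariances σ_ij = r_ij · s_i · s_j:
  σ(Q1,Q2) = 0.70 × 0.99 × 1.24 = 0.8593
  σ(Q1,Q3) = 0.42 × 0.99 × 1.20 = 0.4990
  σ(Q2,Q3) = 0.27 × 1.24 × 1.20 = 0.4018
σ²_T = Σσ²ᵢ + 2·Σσ_ij = 3.9577 + 2 × 1.7601 = 7.4779
α = (3/2)·(1 − 3.9577/7.4779) = 0.706

α = 0.706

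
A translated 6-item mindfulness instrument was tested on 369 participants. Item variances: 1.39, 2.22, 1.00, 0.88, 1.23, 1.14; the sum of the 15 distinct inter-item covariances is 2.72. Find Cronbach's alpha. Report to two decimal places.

ΣVar(i) = 1.39 + 2.22 + 1.00 + 0.88 + 1.23 + 1.14 = 7.86
Sum of distinct covariances = 2.72
total variance = ΣVar(i) + 2·Σcov = 7.86 + 2 × 2.72 = 13.30
α = (6/5)·(1 − 7.86/13.30) = 0.49

α = 0.49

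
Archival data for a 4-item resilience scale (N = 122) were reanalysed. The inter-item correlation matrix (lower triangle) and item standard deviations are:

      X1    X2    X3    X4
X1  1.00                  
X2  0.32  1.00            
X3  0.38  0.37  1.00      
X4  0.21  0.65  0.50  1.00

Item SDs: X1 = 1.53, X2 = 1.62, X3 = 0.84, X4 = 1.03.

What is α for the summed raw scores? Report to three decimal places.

Σσ²ᵢ = 1.53² + 1.62² + 0.84² + 1.03² = 6.7318
Covariances σ_ij = r_ij · s_i · s_j:
  σ(X1,X2) = 0.32 × 1.53 × 1.62 = 0.7932
  σ(X1,X3) = 0.38 × 1.53 × 0.84 = 0.4884
  σ(X1,X4) = 0.21 × 1.53 × 1.03 = 0.3309
  σ(X2,X3) = 0.37 × 1.62 × 0.84 = 0.5035
  σ(X2,X4) = 0.65 × 1.62 × 1.03 = 1.0846
  σ(X3,X4) = 0.50 × 0.84 × 1.03 = 0.4326
σ²_T = Σσ²ᵢ + 2·Σσ_ij = 6.7318 + 2 × 3.6332 = 13.9982
α = (4/3)·(1 − 6.7318/13.9982) = 0.692

α = 0.692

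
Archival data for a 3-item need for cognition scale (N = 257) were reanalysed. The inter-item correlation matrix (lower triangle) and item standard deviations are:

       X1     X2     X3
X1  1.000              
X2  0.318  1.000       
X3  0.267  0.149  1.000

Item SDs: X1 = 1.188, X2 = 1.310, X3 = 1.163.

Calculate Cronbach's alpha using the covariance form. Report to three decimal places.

Cronbach's alpha = 0.491

Σσ²ᵢ = 1.188² + 1.310² + 1.163² = 4.4800
Covariances σ_ij = r_ij · s_i · s_j:
  σ(X1,X2) = 0.318 × 1.188 × 1.310 = 0.4949
  σ(X1,X3) = 0.267 × 1.188 × 1.163 = 0.3689
  σ(X2,X3) = 0.149 × 1.310 × 1.163 = 0.2270
σ²_T = Σσ²ᵢ + 2·Σσ_ij = 4.4800 + 2 × 1.0908 = 6.6616
α = (3/2)·(1 − 4.4800/6.6616) = 0.491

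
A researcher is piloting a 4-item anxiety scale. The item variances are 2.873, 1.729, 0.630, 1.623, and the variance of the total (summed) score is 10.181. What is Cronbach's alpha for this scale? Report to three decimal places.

ΣVar(i) = 2.873 + 1.729 + 0.630 + 1.623 = 6.855
α = (k/(k−1))·(1 − ΣVar(i)/total variance) = (4/3)·(1 − 6.855/10.181) = 0.436

Cronbach's alpha = 0.436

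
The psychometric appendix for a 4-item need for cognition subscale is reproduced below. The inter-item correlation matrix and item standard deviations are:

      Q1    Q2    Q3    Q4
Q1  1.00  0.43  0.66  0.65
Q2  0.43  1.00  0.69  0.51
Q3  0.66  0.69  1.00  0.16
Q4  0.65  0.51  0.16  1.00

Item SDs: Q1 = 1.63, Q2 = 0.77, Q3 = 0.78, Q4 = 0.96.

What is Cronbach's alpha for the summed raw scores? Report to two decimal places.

Σσ²ᵢ = 1.63² + 0.77² + 0.78² + 0.96² = 4.7798
Covariances σ_ij = r_ij · s_i · s_j:
  σ(Q1,Q2) = 0.43 × 1.63 × 0.77 = 0.5397
  σ(Q1,Q3) = 0.66 × 1.63 × 0.78 = 0.8391
  σ(Q1,Q4) = 0.65 × 1.63 × 0.96 = 1.0171
  σ(Q2,Q3) = 0.69 × 0.77 × 0.78 = 0.4144
  σ(Q2,Q4) = 0.51 × 0.77 × 0.96 = 0.3770
  σ(Q3,Q4) = 0.16 × 0.78 × 0.96 = 0.1198
σ²_T = Σσ²ᵢ + 2·Σσ_ij = 4.7798 + 2 × 3.3071 = 11.3940
α = (4/3)·(1 − 4.7798/11.3940) = 0.77

α = 0.77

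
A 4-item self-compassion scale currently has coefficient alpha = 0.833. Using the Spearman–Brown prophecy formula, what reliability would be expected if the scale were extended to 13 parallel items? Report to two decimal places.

Length factor m = 13/4 = 3.2500
α' = m·α / (1 + (m−1)·α)
   = 13/4 × 0.833 / (1 + (13/4 − 1) × 0.833)
   = 2.7072 / 2.8742 = 0.94

predicted reliability = 0.94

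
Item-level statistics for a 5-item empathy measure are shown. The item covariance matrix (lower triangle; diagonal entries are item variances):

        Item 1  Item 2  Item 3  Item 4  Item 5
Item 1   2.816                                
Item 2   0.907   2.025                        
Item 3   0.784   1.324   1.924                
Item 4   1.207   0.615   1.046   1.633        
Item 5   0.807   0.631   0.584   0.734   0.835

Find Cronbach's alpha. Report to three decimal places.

Σσᵢ² = 2.816 + 2.025 + 1.924 + 1.633 + 0.835 = 9.233
Sum of off-diagonal covariances = 8.639
total variance = 9.233 + 2 × 8.639 = 26.511
α = (k/(k−1))·(1 − Σσᵢ²/total variance) = (5/4)·(1 − 9.233/26.511) = 0.815

Cronbach's alpha = 0.815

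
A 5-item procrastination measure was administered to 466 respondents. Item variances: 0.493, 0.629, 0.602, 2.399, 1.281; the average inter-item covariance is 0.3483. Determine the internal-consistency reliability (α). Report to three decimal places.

α = 0.704

Σσ²ᵢ = 0.493 + 0.629 + 0.602 + 2.399 + 1.281 = 5.404
Sum of the 10 distinct covariances = 10 × 0.3483 = 3.4830
total variance = Σσ²ᵢ + 2·Σcov = 5.404 + 2 × 3.4830 = 12.3700
α = (5/4)·(1 − 5.404/12.3700) = 0.704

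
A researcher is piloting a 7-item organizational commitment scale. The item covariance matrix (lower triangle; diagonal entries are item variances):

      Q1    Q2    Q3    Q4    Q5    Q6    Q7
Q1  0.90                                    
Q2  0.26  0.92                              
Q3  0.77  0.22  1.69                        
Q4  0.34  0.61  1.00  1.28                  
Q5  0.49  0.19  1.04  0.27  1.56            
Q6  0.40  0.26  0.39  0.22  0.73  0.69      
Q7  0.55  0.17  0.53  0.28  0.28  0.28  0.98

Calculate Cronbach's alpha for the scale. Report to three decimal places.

α = 0.815

ΣVar(i) = 0.90 + 0.92 + 1.69 + 1.28 + 1.56 + 0.69 + 0.98 = 8.02
Sum of off-diagonal covariances = 9.28
Var(T) = 8.02 + 2 × 9.28 = 26.58
α = (k/(k−1))·(1 − ΣVar(i)/Var(T)) = (7/6)·(1 − 8.02/26.58) = 0.815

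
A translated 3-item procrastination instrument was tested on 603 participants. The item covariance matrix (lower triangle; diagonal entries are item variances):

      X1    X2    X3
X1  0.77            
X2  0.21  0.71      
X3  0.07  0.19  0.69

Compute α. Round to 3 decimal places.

Σσ²ᵢ = 0.77 + 0.71 + 0.69 = 2.17
Sum of off-diagonal covariances = 0.47
Var(T) = 2.17 + 2 × 0.47 = 3.11
α = (k/(k−1))·(1 − Σσ²ᵢ/Var(T)) = (3/2)·(1 − 2.17/3.11) = 0.453

α = 0.453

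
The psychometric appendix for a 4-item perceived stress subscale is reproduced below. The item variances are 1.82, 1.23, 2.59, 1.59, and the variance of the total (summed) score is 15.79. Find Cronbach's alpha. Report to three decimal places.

sum of item variances = 1.82 + 1.23 + 2.59 + 1.59 = 7.23
α = (k/(k−1))·(1 − sum of item variances/total variance) = (4/3)·(1 − 7.23/15.79) = 0.723

α = 0.723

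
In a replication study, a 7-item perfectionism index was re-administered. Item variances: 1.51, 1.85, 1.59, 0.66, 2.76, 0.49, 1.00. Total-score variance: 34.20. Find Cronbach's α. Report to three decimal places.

α = 0.830

Σσᵢ² = 1.51 + 1.85 + 1.59 + 0.66 + 2.76 + 0.49 + 1.00 = 9.86
α = (k/(k−1))·(1 − Σσᵢ²/total variance) = (7/6)·(1 − 9.86/34.20) = 0.830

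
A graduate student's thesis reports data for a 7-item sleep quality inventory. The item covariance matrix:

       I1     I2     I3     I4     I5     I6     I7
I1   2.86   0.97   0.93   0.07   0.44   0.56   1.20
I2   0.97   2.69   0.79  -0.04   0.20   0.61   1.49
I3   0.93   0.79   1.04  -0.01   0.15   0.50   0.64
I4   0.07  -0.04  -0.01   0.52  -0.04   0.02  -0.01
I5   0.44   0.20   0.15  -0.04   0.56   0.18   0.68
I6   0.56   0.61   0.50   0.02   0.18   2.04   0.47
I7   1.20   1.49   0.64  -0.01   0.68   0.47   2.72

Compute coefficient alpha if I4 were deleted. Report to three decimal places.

Remaining items: I1, I2, I3, I5, I6, I7 (k = 6).
ΣVar(i) = 2.86 + 2.69 + 1.04 + 0.56 + 2.04 + 2.72 = 11.91
σ²_T = 11.91 + 2 × 9.81 = 31.53
α (item deleted) = (6/5)·(1 − 11.91/31.53) = 0.747

α = 0.747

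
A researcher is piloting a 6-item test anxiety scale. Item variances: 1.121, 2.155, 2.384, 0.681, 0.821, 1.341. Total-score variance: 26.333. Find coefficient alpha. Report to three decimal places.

Σσ²ᵢ = 1.121 + 2.155 + 2.384 + 0.681 + 0.821 + 1.341 = 8.503
α = (k/(k−1))·(1 − Σσ²ᵢ/σ²_T) = (6/5)·(1 − 8.503/26.333) = 0.813

α = 0.813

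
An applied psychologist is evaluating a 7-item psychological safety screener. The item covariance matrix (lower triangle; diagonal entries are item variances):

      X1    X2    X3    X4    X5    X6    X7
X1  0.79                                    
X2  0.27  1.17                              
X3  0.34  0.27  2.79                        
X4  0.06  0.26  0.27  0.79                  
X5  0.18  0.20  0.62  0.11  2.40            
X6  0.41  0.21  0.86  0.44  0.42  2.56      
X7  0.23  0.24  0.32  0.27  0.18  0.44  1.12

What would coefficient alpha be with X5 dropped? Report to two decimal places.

coefficient alpha = 0.62

Remaining items: X1, X2, X3, X4, X6, X7 (k = 6).
Σσ²ᵢ = 0.79 + 1.17 + 2.79 + 0.79 + 2.56 + 1.12 = 9.22
σ²_total = 9.22 + 2 × 4.89 = 19.00
α (item deleted) = (6/5)·(1 − 9.22/19.00) = 0.62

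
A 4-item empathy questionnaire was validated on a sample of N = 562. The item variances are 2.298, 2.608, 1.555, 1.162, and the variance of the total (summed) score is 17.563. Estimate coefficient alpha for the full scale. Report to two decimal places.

Σσ²ᵢ = 2.298 + 2.608 + 1.555 + 1.162 = 7.623
α = (k/(k−1))·(1 − Σσ²ᵢ/Var(T)) = (4/3)·(1 − 7.623/17.563) = 0.75

α = 0.75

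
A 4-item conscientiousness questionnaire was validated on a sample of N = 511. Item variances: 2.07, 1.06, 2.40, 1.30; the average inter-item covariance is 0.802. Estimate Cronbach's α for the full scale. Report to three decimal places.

Cronbach's α = 0.780

Σσ²ᵢ = 2.07 + 1.06 + 2.40 + 1.30 = 6.83
Sum of the 6 distinct covariances = 6 × 0.802 = 4.812
Var(T) = Σσ²ᵢ + 2·Σcov = 6.83 + 2 × 4.812 = 16.454
α = (4/3)·(1 − 6.83/16.454) = 0.780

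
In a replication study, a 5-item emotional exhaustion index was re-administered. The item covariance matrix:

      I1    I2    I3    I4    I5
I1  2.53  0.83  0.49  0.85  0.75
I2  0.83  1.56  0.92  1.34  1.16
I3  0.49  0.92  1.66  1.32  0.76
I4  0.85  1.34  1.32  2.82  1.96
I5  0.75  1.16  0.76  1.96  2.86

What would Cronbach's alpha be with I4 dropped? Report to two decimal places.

Remaining items: I1, I2, I3, I5 (k = 4).
Σσᵢ² = 2.53 + 1.56 + 1.66 + 2.86 = 8.61
σ²_total = 8.61 + 2 × 4.91 = 18.43
α (item deleted) = (4/3)·(1 − 8.61/18.43) = 0.71

α = 0.71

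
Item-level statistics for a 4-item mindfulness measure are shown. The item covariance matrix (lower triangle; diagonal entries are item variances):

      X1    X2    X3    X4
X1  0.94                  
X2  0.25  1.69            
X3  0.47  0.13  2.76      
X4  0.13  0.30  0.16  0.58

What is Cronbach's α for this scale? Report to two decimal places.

ΣVar(i) = 0.94 + 1.69 + 2.76 + 0.58 = 5.97
Sum of off-diagonal covariances = 1.44
σ²_T = 5.97 + 2 × 1.44 = 8.85
α = (k/(k−1))·(1 − ΣVar(i)/σ²_T) = (4/3)·(1 − 5.97/8.85) = 0.43

α = 0.43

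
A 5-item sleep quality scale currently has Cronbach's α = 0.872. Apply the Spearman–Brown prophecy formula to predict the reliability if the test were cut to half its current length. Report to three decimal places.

Length factor m = 1/2
α' = m·α / (1 − (1−m)·α)
   = 1/2 × 0.872 / (1 − (1 − 1/2) × 0.872)
   = 0.4360 / 0.5640 = 0.773

predicted reliability = 0.773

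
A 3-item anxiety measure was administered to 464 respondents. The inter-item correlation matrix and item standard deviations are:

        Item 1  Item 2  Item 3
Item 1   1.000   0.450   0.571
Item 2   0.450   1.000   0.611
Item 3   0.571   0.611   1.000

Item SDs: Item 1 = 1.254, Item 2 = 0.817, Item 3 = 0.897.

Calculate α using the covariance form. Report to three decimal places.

α = 0.757

Σσ²ᵢ = 1.254² + 0.817² + 0.897² = 3.0446
Covariances σ_ij = r_ij · s_i · s_j:
  σ(Item 1,Item 2) = 0.450 × 1.254 × 0.817 = 0.4610
  σ(Item 1,Item 3) = 0.571 × 1.254 × 0.897 = 0.6423
  σ(Item 2,Item 3) = 0.611 × 0.817 × 0.897 = 0.4478
σ²_T = Σσ²ᵢ + 2·Σσ_ij = 3.0446 + 2 × 1.5511 = 6.1468
α = (3/2)·(1 − 3.0446/6.1468) = 0.757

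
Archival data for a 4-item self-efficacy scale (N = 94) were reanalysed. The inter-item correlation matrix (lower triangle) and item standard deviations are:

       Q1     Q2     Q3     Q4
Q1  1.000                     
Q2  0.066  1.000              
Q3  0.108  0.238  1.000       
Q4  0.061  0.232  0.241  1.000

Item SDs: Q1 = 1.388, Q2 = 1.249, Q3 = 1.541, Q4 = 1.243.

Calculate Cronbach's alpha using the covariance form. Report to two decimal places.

Cronbach's alpha = 0.42

Σσ²ᵢ = 1.388² + 1.249² + 1.541² + 1.243² = 7.4063
Covariances σ_ij = r_ij · s_i · s_j:
  σ(Q1,Q2) = 0.066 × 1.388 × 1.249 = 0.1144
  σ(Q1,Q3) = 0.108 × 1.388 × 1.541 = 0.2310
  σ(Q1,Q4) = 0.061 × 1.388 × 1.243 = 0.1052
  σ(Q2,Q3) = 0.238 × 1.249 × 1.541 = 0.4581
  σ(Q2,Q4) = 0.232 × 1.249 × 1.243 = 0.3602
  σ(Q3,Q4) = 0.241 × 1.541 × 1.243 = 0.4616
σ²_T = Σσ²ᵢ + 2·Σσ_ij = 7.4063 + 2 × 1.7305 = 10.8673
α = (4/3)·(1 − 7.4063/10.8673) = 0.42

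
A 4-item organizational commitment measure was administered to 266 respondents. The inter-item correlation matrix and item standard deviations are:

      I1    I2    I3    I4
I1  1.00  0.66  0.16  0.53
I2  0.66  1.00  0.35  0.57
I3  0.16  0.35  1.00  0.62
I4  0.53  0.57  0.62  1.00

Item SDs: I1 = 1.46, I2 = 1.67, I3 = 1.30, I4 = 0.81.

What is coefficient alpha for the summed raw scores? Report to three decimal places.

Σσ²ᵢ = 1.46² + 1.67² + 1.30² + 0.81² = 7.2666
Covariances σ_ij = r_ij · s_i · s_j:
  σ(I1,I2) = 0.66 × 1.46 × 1.67 = 1.6092
  σ(I1,I3) = 0.16 × 1.46 × 1.30 = 0.3037
  σ(I1,I4) = 0.53 × 1.46 × 0.81 = 0.6268
  σ(I2,I3) = 0.35 × 1.67 × 1.30 = 0.7598
  σ(I2,I4) = 0.57 × 1.67 × 0.81 = 0.7710
  σ(I3,I4) = 0.62 × 1.30 × 0.81 = 0.6529
σ²_T = Σσ²ᵢ + 2·Σσ_ij = 7.2666 + 2 × 4.7234 = 16.7134
α = (4/3)·(1 − 7.2666/16.7134) = 0.754

α = 0.754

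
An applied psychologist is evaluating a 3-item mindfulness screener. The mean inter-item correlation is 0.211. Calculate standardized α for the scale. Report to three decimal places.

Standardized α = k·r̄ / (1 + (k−1)·r̄) = 3 × 0.211 / (1 + 2 × 0.211)
  = 0.6330 / 1.4220 = 0.445

α = 0.445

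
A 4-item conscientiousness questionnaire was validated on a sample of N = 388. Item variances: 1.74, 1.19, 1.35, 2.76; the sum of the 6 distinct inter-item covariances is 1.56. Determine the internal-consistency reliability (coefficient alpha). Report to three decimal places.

α = 0.409

ΣVar(i) = 1.74 + 1.19 + 1.35 + 2.76 = 7.04
Sum of distinct covariances = 1.56
σ²_total = ΣVar(i) + 2·Σcov = 7.04 + 2 × 1.56 = 10.16
α = (4/3)·(1 − 7.04/10.16) = 0.409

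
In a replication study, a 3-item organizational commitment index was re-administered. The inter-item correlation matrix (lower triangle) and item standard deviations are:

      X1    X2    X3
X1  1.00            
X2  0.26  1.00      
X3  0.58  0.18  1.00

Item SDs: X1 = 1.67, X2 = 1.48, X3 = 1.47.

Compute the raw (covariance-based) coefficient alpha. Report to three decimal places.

coefficient alpha = 0.612

Σσ²ᵢ = 1.67² + 1.48² + 1.47² = 7.1402
Covariances σ_ij = r_ij · s_i · s_j:
  σ(X1,X2) = 0.26 × 1.67 × 1.48 = 0.6426
  σ(X1,X3) = 0.58 × 1.67 × 1.47 = 1.4238
  σ(X2,X3) = 0.18 × 1.48 × 1.47 = 0.3916
σ²_T = Σσ²ᵢ + 2·Σσ_ij = 7.1402 + 2 × 2.4580 = 12.0562
α = (3/2)·(1 − 7.1402/12.0562) = 0.612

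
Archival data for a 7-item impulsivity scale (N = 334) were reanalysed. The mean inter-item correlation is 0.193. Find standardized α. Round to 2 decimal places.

Standardized α = k·r̄ / (1 + (k−1)·r̄) = 7 × 0.193 / (1 + 6 × 0.193)
  = 1.3510 / 2.1580 = 0.63

α = 0.63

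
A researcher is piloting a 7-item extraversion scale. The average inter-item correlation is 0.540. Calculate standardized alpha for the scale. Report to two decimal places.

Standardized α = k·r̄ / (1 + (k−1)·r̄) = 7 × 0.540 / (1 + 6 × 0.540)
  = 3.7800 / 4.2400 = 0.89

standardized alpha = 0.89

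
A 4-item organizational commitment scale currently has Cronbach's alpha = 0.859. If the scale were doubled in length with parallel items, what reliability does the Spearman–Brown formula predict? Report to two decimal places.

predicted reliability = 0.92

Length factor m = 2
α' = m·α / (1 + (m−1)·α)
   = 2 × 0.859 / (1 + (2 − 1) × 0.859)
   = 1.7180 / 1.8590 = 0.92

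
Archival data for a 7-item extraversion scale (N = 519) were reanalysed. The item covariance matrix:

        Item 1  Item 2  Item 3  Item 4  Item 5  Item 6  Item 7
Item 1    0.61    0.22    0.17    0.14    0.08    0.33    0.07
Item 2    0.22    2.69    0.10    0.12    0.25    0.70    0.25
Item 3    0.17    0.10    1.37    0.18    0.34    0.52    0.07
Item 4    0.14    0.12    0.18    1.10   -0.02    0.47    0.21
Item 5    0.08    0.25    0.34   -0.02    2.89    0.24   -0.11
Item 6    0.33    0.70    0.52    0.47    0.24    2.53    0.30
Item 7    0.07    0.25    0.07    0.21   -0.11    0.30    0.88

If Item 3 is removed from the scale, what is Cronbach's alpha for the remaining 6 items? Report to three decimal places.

Remaining items: Item 1, Item 2, Item 4, Item 5, Item 6, Item 7 (k = 6).
Σσ²ᵢ = 0.61 + 2.69 + 1.10 + 2.89 + 2.53 + 0.88 = 10.70
total variance = 10.70 + 2 × 3.25 = 17.20
α (item deleted) = (6/5)·(1 − 10.70/17.20) = 0.453

α = 0.453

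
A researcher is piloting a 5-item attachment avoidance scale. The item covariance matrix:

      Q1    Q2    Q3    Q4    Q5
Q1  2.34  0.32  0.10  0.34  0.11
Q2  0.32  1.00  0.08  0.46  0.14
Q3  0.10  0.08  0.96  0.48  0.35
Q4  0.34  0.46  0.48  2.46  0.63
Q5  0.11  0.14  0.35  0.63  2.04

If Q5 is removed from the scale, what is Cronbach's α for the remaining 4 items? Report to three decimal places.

Cronbach's α = 0.460

Remaining items: Q1, Q2, Q3, Q4 (k = 4).
sum of item variances = 2.34 + 1.00 + 0.96 + 2.46 = 6.76
total variance = 6.76 + 2 × 1.78 = 10.32
α (item deleted) = (4/3)·(1 − 6.76/10.32) = 0.460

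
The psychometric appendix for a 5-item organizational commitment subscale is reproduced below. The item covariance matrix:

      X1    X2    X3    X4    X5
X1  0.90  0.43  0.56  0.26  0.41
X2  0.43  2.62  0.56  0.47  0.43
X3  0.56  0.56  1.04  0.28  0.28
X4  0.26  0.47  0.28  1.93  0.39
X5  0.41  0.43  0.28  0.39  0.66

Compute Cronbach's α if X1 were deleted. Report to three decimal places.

Remaining items: X2, X3, X4, X5 (k = 4).
Σσ²ᵢ = 2.62 + 1.04 + 1.93 + 0.66 = 6.25
total variance = 6.25 + 2 × 2.41 = 11.07
α (item deleted) = (4/3)·(1 − 6.25/11.07) = 0.581

α = 0.581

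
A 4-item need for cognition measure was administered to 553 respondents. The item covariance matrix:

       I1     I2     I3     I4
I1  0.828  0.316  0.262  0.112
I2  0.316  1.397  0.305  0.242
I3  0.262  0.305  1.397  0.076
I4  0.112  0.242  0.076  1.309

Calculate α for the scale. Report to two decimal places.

Σσᵢ² = 0.828 + 1.397 + 1.397 + 1.309 = 4.931
Σ_{i<j} σ_ij = 1.313
Var(T) = 4.931 + 2 × 1.313 = 7.557
α = (k/(k−1))·(1 − Σσᵢ²/Var(T)) = (4/3)·(1 − 4.931/7.557) = 0.46

α = 0.46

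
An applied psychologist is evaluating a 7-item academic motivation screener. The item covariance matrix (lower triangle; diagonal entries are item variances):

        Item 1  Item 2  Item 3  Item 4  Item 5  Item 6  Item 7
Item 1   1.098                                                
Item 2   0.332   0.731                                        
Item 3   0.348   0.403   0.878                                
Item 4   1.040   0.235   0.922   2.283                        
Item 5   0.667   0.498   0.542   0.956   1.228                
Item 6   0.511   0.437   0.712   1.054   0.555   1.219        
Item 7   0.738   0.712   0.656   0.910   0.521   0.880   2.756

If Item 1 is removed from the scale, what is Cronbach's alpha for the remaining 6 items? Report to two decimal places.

α = 0.82

Remaining items: Item 2, Item 3, Item 4, Item 5, Item 6, Item 7 (k = 6).
Σσ²ᵢ = 0.731 + 0.878 + 2.283 + 1.228 + 1.219 + 2.756 = 9.095
Var(T) = 9.095 + 2 × 9.993 = 29.081
α (item deleted) = (6/5)·(1 − 9.095/29.081) = 0.82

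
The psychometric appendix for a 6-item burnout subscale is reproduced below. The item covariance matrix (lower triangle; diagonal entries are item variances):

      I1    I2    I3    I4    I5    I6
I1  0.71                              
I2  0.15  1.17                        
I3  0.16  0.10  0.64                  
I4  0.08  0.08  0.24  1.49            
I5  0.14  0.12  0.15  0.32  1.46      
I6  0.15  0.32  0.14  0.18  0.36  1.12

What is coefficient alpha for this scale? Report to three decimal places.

coefficient alpha = 0.539

Σσ²ᵢ = 0.71 + 1.17 + 0.64 + 1.49 + 1.46 + 1.12 = 6.59
Σ_{i<j} σ_ij = 2.69
total variance = 6.59 + 2 × 2.69 = 11.97
α = (k/(k−1))·(1 − Σσ²ᵢ/total variance) = (6/5)·(1 − 6.59/11.97) = 0.539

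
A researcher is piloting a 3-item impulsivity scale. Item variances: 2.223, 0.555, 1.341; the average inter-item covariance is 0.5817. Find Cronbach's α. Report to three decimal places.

sum of item variances = 2.223 + 0.555 + 1.341 = 4.119
Sum of the 3 distinct covariances = 3 × 0.5817 = 1.7451
σ²_total = sum of item variances + 2·Σcov = 4.119 + 2 × 1.7451 = 7.6092
α = (3/2)·(1 − 4.119/7.6092) = 0.688

α = 0.688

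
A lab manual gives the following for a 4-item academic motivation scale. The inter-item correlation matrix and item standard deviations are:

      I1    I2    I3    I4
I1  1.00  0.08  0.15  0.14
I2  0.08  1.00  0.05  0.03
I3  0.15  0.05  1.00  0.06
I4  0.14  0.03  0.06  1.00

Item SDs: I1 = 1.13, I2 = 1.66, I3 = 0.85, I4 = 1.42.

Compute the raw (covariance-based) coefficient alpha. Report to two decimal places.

α = 0.24

Σσ²ᵢ = 1.13² + 1.66² + 0.85² + 1.42² = 6.7714
Covariances σ_ij = r_ij · s_i · s_j:
  σ(I1,I2) = 0.08 × 1.13 × 1.66 = 0.1501
  σ(I1,I3) = 0.15 × 1.13 × 0.85 = 0.1441
  σ(I1,I4) = 0.14 × 1.13 × 1.42 = 0.2246
  σ(I2,I3) = 0.05 × 1.66 × 0.85 = 0.0706
  σ(I2,I4) = 0.03 × 1.66 × 1.42 = 0.0707
  σ(I3,I4) = 0.06 × 0.85 × 1.42 = 0.0724
σ²_T = Σσ²ᵢ + 2·Σσ_ij = 6.7714 + 2 × 0.7325 = 8.2364
α = (4/3)·(1 − 6.7714/8.2364) = 0.24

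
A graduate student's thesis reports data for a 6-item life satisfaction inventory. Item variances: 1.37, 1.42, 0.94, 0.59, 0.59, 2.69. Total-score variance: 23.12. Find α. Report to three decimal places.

α = 0.806

Σσ²ᵢ = 1.37 + 1.42 + 0.94 + 0.59 + 0.59 + 2.69 = 7.60
α = (k/(k−1))·(1 − Σσ²ᵢ/Var(T)) = (6/5)·(1 − 7.60/23.12) = 0.806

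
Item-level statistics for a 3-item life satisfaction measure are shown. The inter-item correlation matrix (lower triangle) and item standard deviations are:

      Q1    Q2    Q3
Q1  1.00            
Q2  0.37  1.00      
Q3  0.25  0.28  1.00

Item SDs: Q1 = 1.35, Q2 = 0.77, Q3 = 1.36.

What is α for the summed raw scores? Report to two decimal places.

Σσ²ᵢ = 1.35² + 0.77² + 1.36² = 4.2650
Covariances σ_ij = r_ij · s_i · s_j:
  σ(Q1,Q2) = 0.37 × 1.35 × 0.77 = 0.3846
  σ(Q1,Q3) = 0.25 × 1.35 × 1.36 = 0.4590
  σ(Q2,Q3) = 0.28 × 0.77 × 1.36 = 0.2932
σ²_T = Σσ²ᵢ + 2·Σσ_ij = 4.2650 + 2 × 1.1368 = 6.5386
α = (3/2)·(1 − 4.2650/6.5386) = 0.52

α = 0.52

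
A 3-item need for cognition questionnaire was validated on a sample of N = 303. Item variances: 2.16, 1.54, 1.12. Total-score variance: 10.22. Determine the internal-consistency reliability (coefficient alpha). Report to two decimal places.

ΣVar(i) = 2.16 + 1.54 + 1.12 = 4.82
α = (k/(k−1))·(1 − ΣVar(i)/Var(T)) = (3/2)·(1 − 4.82/10.22) = 0.79

α = 0.79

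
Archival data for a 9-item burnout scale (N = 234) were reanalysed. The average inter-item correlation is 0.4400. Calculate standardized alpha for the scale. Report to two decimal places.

standardized alpha = 0.88

Standardized α = k·r̄ / (1 + (k−1)·r̄) = 9 × 0.4400 / (1 + 8 × 0.4400)
  = 3.9600 / 4.5200 = 0.88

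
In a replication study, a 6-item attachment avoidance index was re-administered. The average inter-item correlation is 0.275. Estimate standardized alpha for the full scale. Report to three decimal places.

α = 0.695

Standardized α = k·r̄ / (1 + (k−1)·r̄) = 6 × 0.275 / (1 + 5 × 0.275)
  = 1.6500 / 2.3750 = 0.695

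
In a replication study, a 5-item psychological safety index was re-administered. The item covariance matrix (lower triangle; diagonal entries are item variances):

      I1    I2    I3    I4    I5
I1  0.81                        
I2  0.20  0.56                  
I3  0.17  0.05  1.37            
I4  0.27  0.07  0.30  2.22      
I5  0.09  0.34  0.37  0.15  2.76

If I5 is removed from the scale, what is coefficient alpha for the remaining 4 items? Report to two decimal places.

coefficient alpha = 0.40

Remaining items: I1, I2, I3, I4 (k = 4).
sum of item variances = 0.81 + 0.56 + 1.37 + 2.22 = 4.96
σ²_total = 4.96 + 2 × 1.06 = 7.08
α (item deleted) = (4/3)·(1 − 4.96/7.08) = 0.40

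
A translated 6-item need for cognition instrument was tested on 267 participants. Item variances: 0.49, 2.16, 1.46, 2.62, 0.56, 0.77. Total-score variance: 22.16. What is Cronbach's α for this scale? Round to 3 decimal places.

α = 0.764

ΣVar(i) = 0.49 + 2.16 + 1.46 + 2.62 + 0.56 + 0.77 = 8.06
α = (k/(k−1))·(1 − ΣVar(i)/total variance) = (6/5)·(1 − 8.06/22.16) = 0.764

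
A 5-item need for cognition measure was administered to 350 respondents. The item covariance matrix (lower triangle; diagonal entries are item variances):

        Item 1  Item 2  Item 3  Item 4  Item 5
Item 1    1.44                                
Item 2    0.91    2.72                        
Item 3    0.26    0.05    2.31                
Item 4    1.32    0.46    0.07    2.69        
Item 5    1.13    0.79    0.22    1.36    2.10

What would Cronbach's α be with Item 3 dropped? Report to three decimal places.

Remaining items: Item 1, Item 2, Item 4, Item 5 (k = 4).
Σσ²ᵢ = 1.44 + 2.72 + 2.69 + 2.10 = 8.95
σ²_T = 8.95 + 2 × 5.97 = 20.89
α (item deleted) = (4/3)·(1 − 8.95/20.89) = 0.762

Cronbach's α = 0.762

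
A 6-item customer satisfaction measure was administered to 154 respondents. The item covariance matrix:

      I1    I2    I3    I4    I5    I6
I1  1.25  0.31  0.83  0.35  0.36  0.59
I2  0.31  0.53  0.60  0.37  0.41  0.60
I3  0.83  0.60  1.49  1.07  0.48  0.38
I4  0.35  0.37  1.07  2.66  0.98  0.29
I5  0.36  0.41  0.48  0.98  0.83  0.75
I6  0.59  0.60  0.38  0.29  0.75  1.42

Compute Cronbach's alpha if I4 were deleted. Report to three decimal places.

α = 0.822

Remaining items: I1, I2, I3, I5, I6 (k = 5).
sum of item variances = 1.25 + 0.53 + 1.49 + 0.83 + 1.42 = 5.52
σ²_total = 5.52 + 2 × 5.31 = 16.14
α (item deleted) = (5/4)·(1 − 5.52/16.14) = 0.822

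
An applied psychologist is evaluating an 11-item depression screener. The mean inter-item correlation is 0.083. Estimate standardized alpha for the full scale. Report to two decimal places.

Standardized α = k·r̄ / (1 + (k−1)·r̄) = 11 × 0.083 / (1 + 10 × 0.083)
  = 0.9130 / 1.8300 = 0.50

α = 0.50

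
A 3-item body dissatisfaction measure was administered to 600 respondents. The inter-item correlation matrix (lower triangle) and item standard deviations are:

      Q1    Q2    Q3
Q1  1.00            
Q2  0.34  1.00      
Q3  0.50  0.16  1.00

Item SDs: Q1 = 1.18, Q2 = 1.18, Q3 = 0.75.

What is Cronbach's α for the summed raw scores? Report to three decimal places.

α = 0.581

Σσ²ᵢ = 1.18² + 1.18² + 0.75² = 3.3473
Covariances σ_ij = r_ij · s_i · s_j:
  σ(Q1,Q2) = 0.34 × 1.18 × 1.18 = 0.4734
  σ(Q1,Q3) = 0.50 × 1.18 × 0.75 = 0.4425
  σ(Q2,Q3) = 0.16 × 1.18 × 0.75 = 0.1416
σ²_T = Σσ²ᵢ + 2·Σσ_ij = 3.3473 + 2 × 1.0575 = 5.4623
α = (3/2)·(1 − 3.3473/5.4623) = 0.581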